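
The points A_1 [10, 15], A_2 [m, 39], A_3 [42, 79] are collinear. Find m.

Collinearity: (A_2 − A_1) must be parallel to (A_3 − A_1) = (32, 64).
Cross-multiplying the components: (m − 10)·(64) = (24)·(32).
Solving gives m = 22.

22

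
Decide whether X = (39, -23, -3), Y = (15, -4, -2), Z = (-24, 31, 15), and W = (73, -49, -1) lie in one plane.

Yes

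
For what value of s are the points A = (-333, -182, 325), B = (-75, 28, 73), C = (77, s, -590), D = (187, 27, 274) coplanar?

The points are coplanar iff AB · (AC × AD) = 0.
Expanding, this is linear in s: (117882)s + (-46327626) = 0.
So s = 393.

393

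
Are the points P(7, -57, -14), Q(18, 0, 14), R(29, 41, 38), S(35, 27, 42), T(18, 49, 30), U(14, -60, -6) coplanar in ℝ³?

No

The plane through P, Q, R has normal n = PQ × PR = (220, 44, -176) and equation n·X = 1496.
Checking the remaining points: n·S = 1496, n·T = 836, n·U = 1496.
Since n·T = 836 ≠ 1496, T is off the plane and the points are not all coplanar.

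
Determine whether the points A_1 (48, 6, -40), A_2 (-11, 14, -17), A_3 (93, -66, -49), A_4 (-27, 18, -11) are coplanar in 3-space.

A normal to the plane through A_1, A_2, A_3 is n = A_1A_2 × A_1A_3 = (1584, 504, 3888).
The plane has equation n·P = -76464. For A_4: n·A_4 = -76464.
Equal, so A_4 lies in the plane and all four are coplanar.

Yes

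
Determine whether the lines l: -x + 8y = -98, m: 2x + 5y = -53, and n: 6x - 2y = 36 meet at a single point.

Lines aᵢx + bᵢy = cᵢ with pairwise distinct directions are concurrent exactly when det[aᵢ bᵢ cᵢ] = 0.
Here the determinant is 138.
Nonzero, so no common point exists.

No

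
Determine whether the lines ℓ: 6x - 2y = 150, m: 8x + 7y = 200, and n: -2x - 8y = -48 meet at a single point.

Intersecting ℓ and m: solving the 2×2 system gives (x, y) = (25, 0).
Substitute into n: (-2)(25) + (-8)(0) = -50.
But n requires -48 ≠ -50, so the three lines have no common point.

No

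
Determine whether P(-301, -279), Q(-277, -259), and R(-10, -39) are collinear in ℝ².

No

PQ = (24, 20), PR = (291, 240).
If collinear, PR would be a scalar multiple of PQ. But (24)·(240) ≠ (20)·(291) (difference -60), so they are not parallel; the points are not collinear.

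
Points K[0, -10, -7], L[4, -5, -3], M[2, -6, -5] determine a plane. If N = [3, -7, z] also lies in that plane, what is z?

-4

A normal to the plane is n = KL × KM = (-6, 0, 6).
N lies in the plane iff n · KN = 0.
This gives (6)z + (24) = 0, so z = -4.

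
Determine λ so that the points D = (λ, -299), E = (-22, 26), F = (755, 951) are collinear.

Collinearity: (D − E) must be parallel to (F − E) = (777, 925).
Cross-multiplying the components: (λ − (-22))·(925) = (-325)·(777).
Solving gives λ = -295.

-295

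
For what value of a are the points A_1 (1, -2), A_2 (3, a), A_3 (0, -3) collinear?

0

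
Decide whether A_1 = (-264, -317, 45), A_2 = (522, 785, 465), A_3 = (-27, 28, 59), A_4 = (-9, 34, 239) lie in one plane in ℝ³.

Yes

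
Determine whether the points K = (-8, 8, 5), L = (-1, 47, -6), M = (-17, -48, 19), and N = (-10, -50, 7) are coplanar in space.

Yes

A normal to the plane through K, L, M is n = KL × KM = (-70, 1, -41).
The plane has equation n·P = 363. For N: n·N = 363.
Equal, so N lies in the plane and all four are coplanar.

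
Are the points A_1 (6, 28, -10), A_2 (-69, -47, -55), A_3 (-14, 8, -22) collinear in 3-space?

Yes

A_1A_2 = (-75, -75, -45), A_1A_3 = (-20, -20, -12).
Each component of A_1A_3 is 4/15 times the corresponding component of A_1A_2, so A_1A_3 = 4/15·A_1A_2 and the points are collinear.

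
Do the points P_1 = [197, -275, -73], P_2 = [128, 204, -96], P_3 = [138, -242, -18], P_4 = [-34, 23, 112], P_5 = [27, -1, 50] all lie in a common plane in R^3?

The plane through P_1, P_2, P_3 has normal n = P_1P_2 × P_1P_3 = (27104, 5152, 25984) and equation n·P = 2025856.
Checking the remaining points: n·P_4 = 2107168, n·P_5 = 2025856.
Since n·P_4 = 2107168 ≠ 2025856, P_4 is off the plane and the points are not all coplanar.

No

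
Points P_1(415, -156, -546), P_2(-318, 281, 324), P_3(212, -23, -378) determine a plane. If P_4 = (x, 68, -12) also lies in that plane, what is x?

The plane through P_1, P_2, P_3 has equation −42294x − 53466y − 8778z = -4418526.
Substituting P_4: (-42294)x + (-3530352) = -4418526, so x = 21.

21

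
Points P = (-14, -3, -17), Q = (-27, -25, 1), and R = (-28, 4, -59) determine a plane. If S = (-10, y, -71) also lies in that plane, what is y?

28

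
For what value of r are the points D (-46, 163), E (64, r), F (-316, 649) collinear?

Collinearity: (E − D) must be parallel to (F − D) = (-270, 486).
Cross-multiplying the components: (r − 163)·(-270) = (110)·(486).
Solving gives r = -35.

-35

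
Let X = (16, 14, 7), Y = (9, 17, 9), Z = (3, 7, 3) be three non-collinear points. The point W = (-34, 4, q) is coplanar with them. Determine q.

2

Coplanarity requires XY · (XZ × XW) = 0.
XY = (-7, 3, 2), XZ = (-13, -7, -4); the triple product is linear in q with coefficient 88 and constant term -176.
Setting it to zero: q = 2.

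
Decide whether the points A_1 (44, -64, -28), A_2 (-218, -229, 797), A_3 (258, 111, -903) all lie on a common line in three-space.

A_1A_2 = (-262, -165, 825), A_1A_3 = (214, 175, -875).
A_1A_2 × A_1A_3 = (0, -52700, -10540).
The cross product is nonzero, so the points do not lie on one line.

No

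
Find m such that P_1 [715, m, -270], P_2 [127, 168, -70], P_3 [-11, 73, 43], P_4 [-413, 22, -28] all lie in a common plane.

414

Coplanarity ⇔ det[P_1P_2; P_1P_3; P_1P_4] = 0.
Expanding, this is linear in m: (55224)m + (-22862736) = 0.
So m = 414.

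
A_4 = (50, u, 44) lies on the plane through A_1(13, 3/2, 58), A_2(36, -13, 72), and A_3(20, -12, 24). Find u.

Coplanarity requires A_1A_2 · (A_1A_3 × A_1A_4) = 0.
A_1A_2 = (23, -29/2, 14), A_1A_3 = (7, -27/2, -34); the triple product is linear in u with coefficient 880 and constant term 26840.
Setting it to zero: u = -61/2.

-61/2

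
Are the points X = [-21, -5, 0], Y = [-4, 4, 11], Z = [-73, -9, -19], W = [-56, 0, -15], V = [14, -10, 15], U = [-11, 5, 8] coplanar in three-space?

No

The plane through X, Y, Z has normal n = XY × XZ = (-127, -249, 400) and equation n·P = 3912.
Checking the remaining points: n·W = 1112, n·V = 6712, n·U = 3352.
Since n·W = 1112 ≠ 3912, W is off the plane and the points are not all coplanar.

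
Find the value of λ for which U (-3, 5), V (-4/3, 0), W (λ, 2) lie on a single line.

Collinearity: (W − U) must be parallel to (V − U) = (5/3, -5).
Cross-multiplying the components: (λ − (-3))·(-5) = (-3)·(5/3).
Solving gives λ = -2.

-2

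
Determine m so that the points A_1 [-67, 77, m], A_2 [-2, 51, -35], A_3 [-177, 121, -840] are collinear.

-334

Direction A_2A_3 = (-175, 70, -805). From the x-coordinate of A_1, the parameter along the line is τ = (-67 − (-2))/(-175) = 13/35.
Then m = (-35) + 13/35·(-805) = -334.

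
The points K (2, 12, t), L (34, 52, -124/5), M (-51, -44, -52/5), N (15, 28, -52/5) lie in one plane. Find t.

-12/5

Coplanarity ⇔ det[KL; KM; KN] = 0.
Expanding, this is linear in t: (-216)t + (-2592/5) = 0.
So t = -12/5.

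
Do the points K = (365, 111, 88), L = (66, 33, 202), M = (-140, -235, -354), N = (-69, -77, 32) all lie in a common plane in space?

The four points are coplanar iff the 3×3 determinant with rows KL, KM, KN is zero.
Rows: (-299, -78, 114), (-505, -346, -442), (-434, -188, -56).
Expanding along the first row: (-299)(-63720) − (-78)(-163548) + (114)(-55224) = 0.
Zero determinant ⇒ coplanar.

Yes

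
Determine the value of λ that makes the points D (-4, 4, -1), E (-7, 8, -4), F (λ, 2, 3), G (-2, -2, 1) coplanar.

Coplanarity ⇔ det[DE; DF; DG] = 0.
Expanding, this is linear in λ: (10)λ + (0) = 0.
So λ = 0.

0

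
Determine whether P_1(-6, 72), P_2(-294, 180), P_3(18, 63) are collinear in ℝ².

Yes

P_1P_2 = (-288, 108), P_1P_3 = (24, -9).
Checking proportionality: P_1P_3 = -1/12·P_1P_2, so the vectors are parallel and the points are collinear.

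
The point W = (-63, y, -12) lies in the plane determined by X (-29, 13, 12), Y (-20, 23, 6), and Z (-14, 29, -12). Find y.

-27

A normal to the plane is n = XY × XZ = (-144, 126, -6).
W lies in the plane iff n · XW = 0.
This gives (126)y + (3402) = 0, so y = -27.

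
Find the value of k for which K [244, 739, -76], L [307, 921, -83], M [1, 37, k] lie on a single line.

Collinearity requires KL × KM = 0; each component is linear in k.
The x-component gives (182)k + (8918) = 0, so k = -49.
The remaining components then also vanish.

-49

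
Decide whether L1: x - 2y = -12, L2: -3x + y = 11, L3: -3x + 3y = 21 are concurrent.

Yes

Lines aᵢx + bᵢy = cᵢ with pairwise distinct directions are concurrent exactly when det[aᵢ bᵢ cᵢ] = 0.
Here the determinant is 0.
It vanishes, so the lines are concurrent at (-2, 5).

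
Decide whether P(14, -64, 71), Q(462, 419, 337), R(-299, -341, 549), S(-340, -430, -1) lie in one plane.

A normal to the plane through P, Q, R is n = PQ × PR = (304556, -297402, 27083).
The plane has equation n·X = 25220405. For S: n·S = 24306737.
24306737 ≠ 25220405, so S is off the plane.

No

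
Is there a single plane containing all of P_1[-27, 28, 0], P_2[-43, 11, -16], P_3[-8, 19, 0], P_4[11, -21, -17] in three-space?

The four points are coplanar iff the 3×3 determinant with rows P_1P_2, P_1P_3, P_1P_4 is zero.
Rows: (-16, -17, -16), (19, -9, 0), (38, -49, -17).
Expanding along the first row: (-16)(153) − (-17)(-323) + (-16)(-589) = 1485.
Nonzero ⇒ not coplanar.

No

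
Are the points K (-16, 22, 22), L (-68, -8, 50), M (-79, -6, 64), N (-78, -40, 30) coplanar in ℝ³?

The four points are coplanar iff the 3×3 determinant with rows KL, KM, KN is zero.
Rows: (-52, -30, 28), (-63, -28, 42), (-62, -62, 8).
Expanding along the first row: (-52)(2380) − (-30)(2100) + (28)(2170) = 0.
Zero determinant ⇒ coplanar.

Yes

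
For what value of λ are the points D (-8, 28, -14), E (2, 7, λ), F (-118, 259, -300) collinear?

12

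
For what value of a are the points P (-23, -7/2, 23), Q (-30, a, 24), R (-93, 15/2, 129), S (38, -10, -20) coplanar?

-3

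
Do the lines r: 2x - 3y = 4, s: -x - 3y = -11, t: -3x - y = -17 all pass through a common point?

Yes

Intersecting r and s: solving the 2×2 system gives (x, y) = (5, 2).
Substitute into t: (-3)(5) + (-1)(2) = -17.
This equals -17, so (5, 2) lies on all three lines and they are concurrent.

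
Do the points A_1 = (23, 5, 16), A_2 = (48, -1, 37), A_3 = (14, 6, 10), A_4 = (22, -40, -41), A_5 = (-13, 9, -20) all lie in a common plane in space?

No

The plane through A_1, A_2, A_3 has normal n = A_1A_2 × A_1A_3 = (15, -39, -29) and equation n·P = -314.
Checking the remaining points: n·A_4 = 3079, n·A_5 = 34.
Since n·A_4 = 3079 ≠ -314, A_4 is off the plane and the points are not all coplanar.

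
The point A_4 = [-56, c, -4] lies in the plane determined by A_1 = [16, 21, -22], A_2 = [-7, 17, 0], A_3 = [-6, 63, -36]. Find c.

Coplanarity requires A_1A_2 · (A_1A_3 × A_1A_4) = 0.
A_1A_2 = (-23, -4, 22), A_1A_3 = (-22, 42, -14); the triple product is linear in c with coefficient -806 and constant term 60450.
Setting it to zero: c = 75.

75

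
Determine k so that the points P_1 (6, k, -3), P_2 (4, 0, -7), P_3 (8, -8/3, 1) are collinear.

-4/3

Direction P_2P_3 = (4, -8/3, 8). From the x-coordinate of P_1, the parameter along the line is τ = (6 − 4)/4 = 1/2.
Then k = 0 + 1/2·(-8/3) = -4/3.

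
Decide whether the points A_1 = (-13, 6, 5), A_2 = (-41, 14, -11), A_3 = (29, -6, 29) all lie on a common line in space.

A_1A_2 = (-28, 8, -16), A_1A_3 = (42, -12, 24).
A_1A_2 × A_1A_3 = (0, 0, 0).
The cross product vanishes, so the three points are collinear.

Yes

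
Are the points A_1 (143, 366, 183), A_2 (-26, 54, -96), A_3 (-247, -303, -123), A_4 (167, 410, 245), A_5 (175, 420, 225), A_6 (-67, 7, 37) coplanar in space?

The plane through A_1, A_2, A_3 has normal n = A_1A_2 × A_1A_3 = (-91179, 57096, -8619) and equation n·P = 6281262.
Checking the remaining points: n·A_4 = 6070812, n·A_5 = 6084720, n·A_6 = 6189762.
Since n·A_4 = 6070812 ≠ 6281262, A_4 is off the plane and the points are not all coplanar.

No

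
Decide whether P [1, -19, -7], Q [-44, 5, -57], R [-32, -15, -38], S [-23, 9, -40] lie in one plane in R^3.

Yes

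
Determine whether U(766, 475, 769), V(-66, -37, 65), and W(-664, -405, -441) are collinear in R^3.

UV = (-832, -512, -704), UW = (-1430, -880, -1210).
UV × UW = (0, 0, 0).
The cross product vanishes, so the three points are collinear.

Yes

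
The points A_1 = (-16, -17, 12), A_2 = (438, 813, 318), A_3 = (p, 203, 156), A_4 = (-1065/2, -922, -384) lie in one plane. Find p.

The points are coplanar iff A_1A_2 · (A_1A_3 × A_1A_4) = 0.
Expanding, this is linear in p: (51750)p + (-6520500) = 0.
So p = 126.

126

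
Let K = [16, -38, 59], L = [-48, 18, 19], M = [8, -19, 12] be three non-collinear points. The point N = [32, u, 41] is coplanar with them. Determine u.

-44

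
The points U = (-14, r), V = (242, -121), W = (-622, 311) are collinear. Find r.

Collinearity: (U − V) must be parallel to (W − V) = (-864, 432).
Cross-multiplying the components: (r − (-121))·(-864) = (-256)·(432).
Solving gives r = 7.

7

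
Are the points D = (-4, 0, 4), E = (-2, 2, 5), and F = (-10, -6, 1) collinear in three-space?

Yes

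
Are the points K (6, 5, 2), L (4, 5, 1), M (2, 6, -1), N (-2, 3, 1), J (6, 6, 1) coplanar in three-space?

The plane through K, L, M has normal n = KL × KM = (1, -2, -2) and equation n·P = -8.
Checking the remaining points: n·N = -10, n·J = -8.
Since n·N = -10 ≠ -8, N is off the plane and the points are not all coplanar.

No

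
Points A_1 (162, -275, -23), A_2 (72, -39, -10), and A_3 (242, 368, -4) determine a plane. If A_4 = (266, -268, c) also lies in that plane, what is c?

-28

Coplanarity requires A_1A_2 · (A_1A_3 × A_1A_4) = 0.
A_1A_2 = (-90, 236, 13), A_1A_3 = (80, 643, 19); the triple product is linear in c with coefficient -76750 and constant term -2149000.
Setting it to zero: c = -28.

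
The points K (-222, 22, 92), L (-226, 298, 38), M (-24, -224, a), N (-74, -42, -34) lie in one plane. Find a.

-43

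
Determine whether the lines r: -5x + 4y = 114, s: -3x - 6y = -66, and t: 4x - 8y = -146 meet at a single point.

No

Lines aᵢx + bᵢy = cᵢ with pairwise distinct directions are concurrent exactly when det[aᵢ bᵢ cᵢ] = 0.
Here the determinant is 924.
Nonzero, so no common point exists.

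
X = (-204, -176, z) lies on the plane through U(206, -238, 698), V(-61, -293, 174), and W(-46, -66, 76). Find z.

A normal to the plane is n = UV × UW = (124338, -34026, -59784).
X lies in the plane iff n · UX = 0.
This gives (-59784)z + (-11358960) = 0, so z = -190.

-190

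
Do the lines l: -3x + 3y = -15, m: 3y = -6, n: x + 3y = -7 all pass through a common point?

Lines aᵢx + bᵢy = cᵢ with pairwise distinct directions are concurrent exactly when det[aᵢ bᵢ cᵢ] = 0.
Here the determinant is 36.
Nonzero, so no common point exists.

No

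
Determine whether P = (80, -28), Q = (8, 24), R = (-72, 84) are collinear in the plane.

PQ = (-72, 52), PR = (-152, 112).
det[PQ; PR] = (-72)(112) − (52)(-152) = -160.
The determinant is nonzero, so they are not collinear.

No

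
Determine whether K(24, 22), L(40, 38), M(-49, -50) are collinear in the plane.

No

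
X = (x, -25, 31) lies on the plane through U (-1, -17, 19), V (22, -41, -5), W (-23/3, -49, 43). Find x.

-20/3

A normal to the plane is n = UV × UW = (-1344, -392, -896).
X lies in the plane iff n · UX = 0.
This gives (-1344)x + (-8960) = 0, so x = -20/3.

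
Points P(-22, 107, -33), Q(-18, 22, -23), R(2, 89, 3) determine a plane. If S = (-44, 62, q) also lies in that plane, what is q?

The plane through P, Q, R has equation −2880x + 96y + 1968z = 8688.
Substituting S: (1968)q + (132672) = 8688, so q = -63.

-63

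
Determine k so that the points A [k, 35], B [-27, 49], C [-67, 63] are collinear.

The three points are collinear iff det[AB; AC] = 0.
This determinant is linear in k: (-14)k + (182) = 0, so k = 13.

13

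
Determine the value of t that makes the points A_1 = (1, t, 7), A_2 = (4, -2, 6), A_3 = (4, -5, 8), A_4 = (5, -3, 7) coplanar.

The points are coplanar iff A_1A_2 · (A_1A_3 × A_1A_4) = 0.
Expanding, this is linear in t: (-2)t + (-10) = 0.
So t = -5.

-5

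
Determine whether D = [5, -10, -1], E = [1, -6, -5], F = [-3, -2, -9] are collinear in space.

Yes

DE = (-4, 4, -4), DF = (-8, 8, -8).
Each component of DF is 2 times the corresponding component of DE, so DF = 2·DE and the points are collinear.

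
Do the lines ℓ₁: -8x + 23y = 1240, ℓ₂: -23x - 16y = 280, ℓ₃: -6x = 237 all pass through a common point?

Lines aᵢx + bᵢy = cᵢ with pairwise distinct directions are concurrent exactly when det[aᵢ bᵢ cᵢ] = 0.
Here the determinant is -1971.
Nonzero, so no common point exists.

No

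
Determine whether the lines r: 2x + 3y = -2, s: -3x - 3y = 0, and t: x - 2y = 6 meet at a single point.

Yes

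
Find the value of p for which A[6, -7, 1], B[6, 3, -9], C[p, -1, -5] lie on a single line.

6

Collinearity requires AB × AC = 0; each component is linear in p.
The y-component gives (-10)p + (60) = 0, so p = 6.
The remaining components then also vanish.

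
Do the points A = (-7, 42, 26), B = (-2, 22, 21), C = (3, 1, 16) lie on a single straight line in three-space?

AB = (5, -20, -5), AC = (10, -41, -10).
AB × AC = (-5, 0, -5).
The cross product is nonzero, so the points do not lie on one line.

No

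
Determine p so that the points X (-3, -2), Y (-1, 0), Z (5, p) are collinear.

6

The three points are collinear iff det[XY; XZ] = 0.
This determinant is linear in p: (2)p + (-12) = 0, so p = 6.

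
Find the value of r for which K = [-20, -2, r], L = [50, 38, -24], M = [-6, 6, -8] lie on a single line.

-4

Collinearity requires KL × KM = 0; each component is linear in r.
The x-component gives (-32)r + (-128) = 0, so r = -4.
The remaining components then also vanish.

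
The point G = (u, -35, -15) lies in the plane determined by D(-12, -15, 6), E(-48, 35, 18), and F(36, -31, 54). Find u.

Coplanarity requires DE · (DF × DG) = 0.
DE = (-36, 50, 12), DF = (48, -16, 48); the triple product is linear in u with coefficient 2592 and constant term 23328.
Setting it to zero: u = -9.

-9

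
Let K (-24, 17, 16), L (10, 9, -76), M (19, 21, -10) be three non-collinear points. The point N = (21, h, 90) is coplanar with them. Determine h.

37

A normal to the plane is n = KL × KM = (576, -3072, 480).
N lies in the plane iff n · KN = 0.
This gives (-3072)h + (113664) = 0, so h = 37.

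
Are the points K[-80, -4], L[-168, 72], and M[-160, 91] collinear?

No

KL = (-88, 76), KM = (-80, 95).
det[KL; KM] = (-88)(95) − (76)(-80) = -2280.
The determinant is nonzero, so they are not collinear.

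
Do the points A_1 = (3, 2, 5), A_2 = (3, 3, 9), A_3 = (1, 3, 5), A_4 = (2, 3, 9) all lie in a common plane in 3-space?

A normal to the plane through A_1, A_2, A_3 is n = A_1A_2 × A_1A_3 = (-4, -8, 2).
The plane has equation n·P = -18. For A_4: n·A_4 = -14.
-14 ≠ -18, so A_4 is off the plane.

No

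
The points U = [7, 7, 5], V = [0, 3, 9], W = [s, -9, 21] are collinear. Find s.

-21

Direction UV = (-7, -4, 4). From the y-coordinate of W, the parameter along the line is τ = (-9 − 7)/(-4) = 4.
Then s = 7 + 4·(-7) = -21.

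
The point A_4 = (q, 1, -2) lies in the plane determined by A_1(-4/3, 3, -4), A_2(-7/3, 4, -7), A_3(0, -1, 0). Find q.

-2/3

The plane through A_1, A_2, A_3 has equation −8x + (8/3)z = 0.
Substituting A_4: (-8)q + (-16/3) = 0, so q = -2/3.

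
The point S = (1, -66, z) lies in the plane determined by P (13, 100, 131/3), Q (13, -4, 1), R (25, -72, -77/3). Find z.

-77/3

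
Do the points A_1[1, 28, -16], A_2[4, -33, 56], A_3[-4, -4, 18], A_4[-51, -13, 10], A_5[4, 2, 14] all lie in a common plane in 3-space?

The plane through A_1, A_2, A_3 has normal n = A_1A_2 × A_1A_3 = (230, -462, -401) and equation n·P = -6290.
Checking the remaining points: n·A_4 = -9734, n·A_5 = -5618.
Since n·A_4 = -9734 ≠ -6290, A_4 is off the plane and the points are not all coplanar.

No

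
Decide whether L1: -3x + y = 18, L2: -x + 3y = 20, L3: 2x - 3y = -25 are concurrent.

No

Intersecting L1 and L2: solving the 2×2 system gives (x, y) = (-17/4, 21/4).
Substitute into L3: (2)(-17/4) + (-3)(21/4) = -97/4.
But L3 requires -25 ≠ -97/4, so the three lines have no common point.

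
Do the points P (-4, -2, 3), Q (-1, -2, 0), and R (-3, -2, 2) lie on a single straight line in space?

PQ = (3, 0, -3), PR = (1, 0, -1).
Each component of PR is 1/3 times the corresponding component of PQ, so PR = 1/3·PQ and the points are collinear.

Yes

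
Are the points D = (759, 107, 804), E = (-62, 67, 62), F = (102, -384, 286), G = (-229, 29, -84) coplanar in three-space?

Yes

A normal to the plane through D, E, F is n = DE × DF = (-343602, 62216, 376831).
The plane has equation n·P = 48835318. For G: n·G = 48835318.
Equal, so G lies in the plane and all four are coplanar.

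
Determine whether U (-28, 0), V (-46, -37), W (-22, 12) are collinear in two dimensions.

No

UV = (-18, -37), UW = (6, 12).
If collinear, UW would be a scalar multiple of UV. But (-18)·(12) ≠ (-37)·(6) (difference 6), so they are not parallel; the points are not collinear.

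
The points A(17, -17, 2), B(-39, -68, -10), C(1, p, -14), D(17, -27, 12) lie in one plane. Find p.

-19

Normal to plane ABD: n = (-630, 560, 560); plane equation n·P = -19110.
Requiring n·C = -19110: (560)p + (-8470) = -19110.
So p = -19.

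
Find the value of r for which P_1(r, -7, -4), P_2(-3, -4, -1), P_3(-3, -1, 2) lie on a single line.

-3

Collinearity requires P_1P_2 × P_1P_3 = 0; each component is linear in r.
The y-component gives (3)r + (9) = 0, so r = -3.
The remaining components then also vanish.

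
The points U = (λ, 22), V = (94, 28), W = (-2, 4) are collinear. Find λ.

The three points are collinear iff det[UV; UW] = 0.
This determinant is linear in λ: (24)λ + (-1680) = 0, so λ = 70.

70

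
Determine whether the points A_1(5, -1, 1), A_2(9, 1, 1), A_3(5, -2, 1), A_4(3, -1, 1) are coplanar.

A normal to the plane through A_1, A_2, A_3 is n = A_1A_2 × A_1A_3 = (0, 0, -4).
The plane has equation n·P = -4. For A_4: n·A_4 = -4.
Equal, so A_4 lies in the plane and all four are coplanar.

Yes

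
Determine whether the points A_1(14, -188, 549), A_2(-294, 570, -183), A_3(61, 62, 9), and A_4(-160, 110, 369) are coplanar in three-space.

A normal to the plane through A_1, A_2, A_3 is n = A_1A_2 × A_1A_3 = (-226320, -200724, -112626).
The plane has equation n·P = -27264042. For A_4: n·A_4 = -27427434.
-27427434 ≠ -27264042, so A_4 is off the plane.

No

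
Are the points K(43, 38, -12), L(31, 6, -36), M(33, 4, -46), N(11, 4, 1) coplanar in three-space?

The four points are coplanar iff the 3×3 determinant with rows KL, KM, KN is zero.
Rows: (-12, -32, -24), (-10, -34, -34), (-32, -34, 13).
Expanding along the first row: (-12)(-1598) − (-32)(-1218) + (-24)(-748) = -1848.
Nonzero ⇒ not coplanar.

No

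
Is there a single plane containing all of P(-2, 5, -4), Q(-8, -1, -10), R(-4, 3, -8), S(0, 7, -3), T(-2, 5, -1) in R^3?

Yes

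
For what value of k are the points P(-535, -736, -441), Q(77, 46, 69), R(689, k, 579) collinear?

828

Direction PQ = (612, 782, 510). From the x-coordinate of R, the parameter along the line is τ = (689 − (-535))/612 = 2.
Then k = (-736) + 2·(782) = 828.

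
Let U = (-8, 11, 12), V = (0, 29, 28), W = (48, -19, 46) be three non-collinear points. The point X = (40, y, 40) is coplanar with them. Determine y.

-17

A normal to the plane is n = UV × UW = (1092, 624, -1248).
X lies in the plane iff n · UX = 0.
This gives (624)y + (10608) = 0, so y = -17.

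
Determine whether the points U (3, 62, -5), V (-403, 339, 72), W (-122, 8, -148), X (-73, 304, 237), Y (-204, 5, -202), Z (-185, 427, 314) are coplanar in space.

No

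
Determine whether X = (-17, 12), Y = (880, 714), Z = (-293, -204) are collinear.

XY = (897, 702), XZ = (-276, -216).
det[XY; XZ] = (897)(-216) − (702)(-276) = 0.
The determinant is zero, so the points are collinear.

Yes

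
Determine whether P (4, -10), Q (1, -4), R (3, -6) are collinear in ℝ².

PQ = (-3, 6), PR = (-1, 4).
det[PQ; PR] = (-3)(4) − (6)(-1) = -6.
The determinant is nonzero, so they are not collinear.

No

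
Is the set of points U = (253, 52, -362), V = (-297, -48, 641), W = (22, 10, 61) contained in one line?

UV = (-550, -100, 1003), UW = (-231, -42, 423).
Comparing components 2 and 3: (-100)(423) − (1003)(-42) = -174 ≠ 0, so UV and UW are not parallel and the points are not collinear.

No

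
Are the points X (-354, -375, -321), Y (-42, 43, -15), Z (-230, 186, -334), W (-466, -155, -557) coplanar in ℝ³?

A normal to the plane through X, Y, Z is n = XY × XZ = (-177100, 42000, 123200).
The plane has equation n·P = 7396200. For W: n·W = 7396200.
Equal, so W lies in the plane and all four are coplanar.

Yes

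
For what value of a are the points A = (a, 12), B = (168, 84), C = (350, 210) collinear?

Collinearity: (A − B) must be parallel to (C − B) = (182, 126).
Cross-multiplying the components: (a − 168)·(126) = (-72)·(182).
Solving gives a = 64.

64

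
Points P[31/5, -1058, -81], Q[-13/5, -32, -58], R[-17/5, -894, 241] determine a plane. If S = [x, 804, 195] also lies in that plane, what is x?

-79/5

Coplanarity requires PQ · (PR × PS) = 0.
PQ = (-44/5, 1026, 23), PR = (-48/5, 164, 322); the triple product is linear in x with coefficient 326600 and constant term 5160280.
Setting it to zero: x = -79/5.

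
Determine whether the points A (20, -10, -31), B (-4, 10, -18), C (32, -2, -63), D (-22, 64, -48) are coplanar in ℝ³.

The four points are coplanar iff the 3×3 determinant with rows AB, AC, AD is zero.
Rows: (-24, 20, 13), (12, 8, -32), (-42, 74, -17).
Expanding along the first row: (-24)(2232) − (20)(-1548) + (13)(1224) = -6696.
Nonzero ⇒ not coplanar.

No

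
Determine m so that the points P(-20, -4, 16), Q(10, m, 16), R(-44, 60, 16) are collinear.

Direction PR = (-24, 64, 0). From the x-coordinate of Q, the parameter along the line is τ = (10 − (-20))/(-24) = -5/4.
Then m = (-4) + (-5/4)·(64) = -84.

-84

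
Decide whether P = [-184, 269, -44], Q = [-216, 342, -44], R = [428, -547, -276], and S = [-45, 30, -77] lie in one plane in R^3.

No

A normal to the plane through P, Q, R is n = PQ × PR = (-16936, -7424, -18564).
The plane has equation n·X = 1935984. For S: n·S = 1968828.
1968828 ≠ 1935984, so S is off the plane.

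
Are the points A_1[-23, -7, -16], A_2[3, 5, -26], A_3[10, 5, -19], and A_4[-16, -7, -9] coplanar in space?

A normal to the plane through A_1, A_2, A_3 is n = A_1A_2 × A_1A_3 = (84, -252, -84).
The plane has equation n·P = 1176. For A_4: n·A_4 = 1176.
Equal, so A_4 lies in the plane and all four are coplanar.

Yes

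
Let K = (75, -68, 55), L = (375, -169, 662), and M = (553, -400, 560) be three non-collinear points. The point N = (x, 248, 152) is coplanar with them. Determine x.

The plane through K, L, M has equation 150519x + 138646y − 51322z = -961713.
Substituting N: (150519)x + (26583264) = -961713, so x = -183.

-183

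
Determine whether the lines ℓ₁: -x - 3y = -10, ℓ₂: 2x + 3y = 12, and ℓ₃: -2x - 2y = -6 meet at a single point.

No

Lines aᵢx + bᵢy = cᵢ with pairwise distinct directions are concurrent exactly when det[aᵢ bᵢ cᵢ] = 0.
Here the determinant is 10.
Nonzero, so no common point exists.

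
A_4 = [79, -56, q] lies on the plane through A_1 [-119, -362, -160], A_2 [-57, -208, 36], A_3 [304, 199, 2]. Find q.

20

A normal to the plane is n = A_1A_2 × A_1A_3 = (-85008, 72864, -30360).
A_4 lies in the plane iff n · A_1A_4 = 0.
This gives (-30360)q + (607200) = 0, so q = 20.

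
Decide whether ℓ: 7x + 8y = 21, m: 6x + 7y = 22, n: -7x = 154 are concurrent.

No

Lines aᵢx + bᵢy = cᵢ with pairwise distinct directions are concurrent exactly when det[aᵢ bᵢ cᵢ] = 0.
Here the determinant is -49.
Nonzero, so no common point exists.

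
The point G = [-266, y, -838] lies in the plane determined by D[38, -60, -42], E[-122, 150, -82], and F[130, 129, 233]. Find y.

-546

A normal to the plane is n = DE × DF = (65310, 40320, -49560).
G lies in the plane iff n · DG = 0.
This gives (40320)y + (22014720) = 0, so y = -546.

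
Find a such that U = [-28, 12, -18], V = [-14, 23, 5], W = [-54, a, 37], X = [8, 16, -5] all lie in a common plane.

43

The points are coplanar iff UV · (UW × UX) = 0.
Expanding, this is linear in a: (-646)a + (27778) = 0.
So a = 43.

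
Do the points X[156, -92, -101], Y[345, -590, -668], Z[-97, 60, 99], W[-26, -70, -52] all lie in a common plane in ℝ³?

Yes

The four points are coplanar iff the 3×3 determinant with rows XY, XZ, XW is zero.
Rows: (189, -498, -567), (-253, 152, 200), (-182, 22, 49).
Expanding along the first row: (189)(3048) − (-498)(24003) + (-567)(22098) = 0.
Zero determinant ⇒ coplanar.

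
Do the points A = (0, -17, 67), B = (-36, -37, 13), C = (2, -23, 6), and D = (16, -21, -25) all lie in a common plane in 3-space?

The four points are coplanar iff the 3×3 determinant with rows AB, AC, AD is zero.
Rows: (-36, -20, -54), (2, -6, -61), (16, -4, -92).
Expanding along the first row: (-36)(308) − (-20)(792) + (-54)(88) = 0.
Zero determinant ⇒ coplanar.

Yes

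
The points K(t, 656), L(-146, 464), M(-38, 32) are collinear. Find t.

The three points are collinear iff det[KL; KM] = 0.
This determinant is linear in t: (432)t + (83808) = 0, so t = -194.

-194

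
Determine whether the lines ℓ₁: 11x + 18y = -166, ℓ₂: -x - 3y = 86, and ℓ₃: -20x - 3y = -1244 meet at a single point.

Yes

Intersecting ℓ₁ and ℓ₂: solving the 2×2 system gives (x, y) = (70, -52).
Substitute into ℓ₃: (-20)(70) + (-3)(-52) = -1244.
This equals -1244, so (70, -52) lies on all three lines and they are concurrent.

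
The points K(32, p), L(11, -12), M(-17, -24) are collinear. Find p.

-3

Collinearity: (K − L) must be parallel to (M − L) = (-28, -12).
Cross-multiplying the components: (p − (-12))·(-28) = (21)·(-12).
Solving gives p = -3.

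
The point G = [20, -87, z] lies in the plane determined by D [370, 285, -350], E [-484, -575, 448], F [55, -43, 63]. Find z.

The plane through D, E, F has equation −93436x + 101332y + 9212z = -8915900.
Substituting G: (9212)z + (-10684604) = -8915900, so z = 192.

192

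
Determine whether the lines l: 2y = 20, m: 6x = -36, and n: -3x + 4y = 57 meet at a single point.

No

Intersecting l and m: solving the 2×2 system gives (x, y) = (-6, 10).
Substitute into n: (-3)(-6) + (4)(10) = 58.
But n requires 57 ≠ 58, so the three lines have no common point.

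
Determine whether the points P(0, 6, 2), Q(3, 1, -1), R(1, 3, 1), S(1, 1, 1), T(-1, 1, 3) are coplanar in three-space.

Yes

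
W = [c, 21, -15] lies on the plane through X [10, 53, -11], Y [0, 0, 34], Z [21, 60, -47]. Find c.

14

A normal to the plane is n = XY × XZ = (1593, 135, 513).
W lies in the plane iff n · XW = 0.
This gives (1593)c + (-22302) = 0, so c = 14.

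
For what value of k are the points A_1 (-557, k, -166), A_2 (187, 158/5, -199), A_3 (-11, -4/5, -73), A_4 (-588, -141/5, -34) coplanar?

Coplanarity ⇔ det[A_1A_2; A_1A_3; A_1A_4] = 0.
Expanding, this is linear in k: (64980)k + (12996) = 0.
So k = -1/5.

-1/5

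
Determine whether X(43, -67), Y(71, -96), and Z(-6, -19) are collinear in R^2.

No

XY = (28, -29), XZ = (-49, 48).
If collinear, XZ would be a scalar multiple of XY. But (28)·(48) ≠ (-29)·(-49) (difference -77), so they are not parallel; the points are not collinear.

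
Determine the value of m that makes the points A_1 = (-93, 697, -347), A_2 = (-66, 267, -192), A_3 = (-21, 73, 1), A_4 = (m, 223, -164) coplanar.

-60

Coplanarity ⇔ det[A_1A_2; A_1A_3; A_1A_4] = 0.
Expanding, this is linear in m: (-52920)m + (-3175200) = 0.
So m = -60.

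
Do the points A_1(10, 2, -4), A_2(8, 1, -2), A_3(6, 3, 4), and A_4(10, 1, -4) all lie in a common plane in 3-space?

No

With A_1 as base: A_1A_2 = (-2, -1, 2), A_1A_3 = (-4, 1, 8), A_1A_4 = (0, -1, 0).
A_1A_3 × A_1A_4 = (8, 0, 4).
A_1A_2 · (A_1A_3 × A_1A_4) = -8.
Since -8 ≠ 0, the four points are not coplanar.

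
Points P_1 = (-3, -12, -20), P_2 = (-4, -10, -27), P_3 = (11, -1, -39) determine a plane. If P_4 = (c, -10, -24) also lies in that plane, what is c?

-1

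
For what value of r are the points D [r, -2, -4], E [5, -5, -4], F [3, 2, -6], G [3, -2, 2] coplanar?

4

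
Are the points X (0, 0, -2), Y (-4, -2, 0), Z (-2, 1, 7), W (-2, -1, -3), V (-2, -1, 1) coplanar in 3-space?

No

The plane through X, Y, Z has normal n = XY × XZ = (-20, 32, -8) and equation n·P = 16.
Checking the remaining points: n·W = 32, n·V = 0.
Since n·W = 32 ≠ 16, W is off the plane and the points are not all coplanar.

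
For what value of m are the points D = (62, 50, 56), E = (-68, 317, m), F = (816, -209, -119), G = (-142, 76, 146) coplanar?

-129

Normal to plane DFG: n = (-18760, -32160, -33232); plane equation n·P = -4632112.
Requiring n·E = -4632112: (-33232)m + (-8919040) = -4632112.
So m = -129.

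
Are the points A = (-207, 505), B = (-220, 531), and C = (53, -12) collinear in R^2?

AB = (-13, 26), AC = (260, -517).
If collinear, AC would be a scalar multiple of AB. But (-13)·(-517) ≠ (26)·(260) (difference -39), so they are not parallel; the points are not collinear.

No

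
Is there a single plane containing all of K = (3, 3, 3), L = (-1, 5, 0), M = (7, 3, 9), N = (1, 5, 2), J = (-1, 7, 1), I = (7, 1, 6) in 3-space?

No

The plane through K, L, M has normal n = KL × KM = (12, 12, -8) and equation n·P = 48.
Checking the remaining points: n·N = 56, n·J = 64, n·I = 48.
Since n·N = 56 ≠ 48, N is off the plane and the points are not all coplanar.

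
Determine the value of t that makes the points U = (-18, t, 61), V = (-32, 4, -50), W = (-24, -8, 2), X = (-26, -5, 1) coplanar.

Coplanarity ⇔ det[UV; UW; UX] = 0.
Expanding, this is linear in t: (96)t + (1632) = 0.
So t = -17.

-17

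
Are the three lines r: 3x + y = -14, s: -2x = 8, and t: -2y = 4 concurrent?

Yes

Lines aᵢx + bᵢy = cᵢ with pairwise distinct directions are concurrent exactly when det[aᵢ bᵢ cᵢ] = 0.
Here the determinant is 0.
It vanishes, so the lines are concurrent at (-4, -2).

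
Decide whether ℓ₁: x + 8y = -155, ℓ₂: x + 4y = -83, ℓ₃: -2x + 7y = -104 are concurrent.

Yes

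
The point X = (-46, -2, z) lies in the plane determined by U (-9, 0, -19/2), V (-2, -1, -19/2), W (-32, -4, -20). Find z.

-20

The plane through U, V, W has equation (21/2)x + (147/2)y − 51z = 390.
Substituting X: (-51)z + (-630) = 390, so z = -20.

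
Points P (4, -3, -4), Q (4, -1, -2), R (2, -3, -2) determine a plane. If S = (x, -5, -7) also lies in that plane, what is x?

A normal to the plane is n = PQ × PR = (4, -4, 4).
S lies in the plane iff n · PS = 0.
This gives (4)x + (-20) = 0, so x = 5.

5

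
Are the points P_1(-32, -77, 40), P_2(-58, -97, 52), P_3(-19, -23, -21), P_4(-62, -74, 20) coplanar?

With P_1 as base: P_1P_2 = (-26, -20, 12), P_1P_3 = (13, 54, -61), P_1P_4 = (-30, 3, -20).
P_1P_3 × P_1P_4 = (-897, 2090, 1659).
P_1P_2 · (P_1P_3 × P_1P_4) = 1430.
Since 1430 ≠ 0, the four points are not coplanar.

No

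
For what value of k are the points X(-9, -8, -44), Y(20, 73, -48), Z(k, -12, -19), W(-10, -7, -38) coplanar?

-16

Normal to plane XYW: n = (490, -170, 110); plane equation n·P = -7890.
Requiring n·Z = -7890: (490)k + (-50) = -7890.
So k = -16.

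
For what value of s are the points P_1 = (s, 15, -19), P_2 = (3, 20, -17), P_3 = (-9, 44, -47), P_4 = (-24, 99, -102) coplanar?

Coplanarity ⇔ det[P_1P_2; P_1P_3; P_1P_4] = 0.
Expanding, this is linear in s: (-330)s + (-660) = 0.
So s = -2.

-2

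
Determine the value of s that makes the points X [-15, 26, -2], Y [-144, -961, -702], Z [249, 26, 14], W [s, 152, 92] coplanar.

The points are coplanar iff XY · (XZ × XW) = 0.
Expanding, this is linear in s: (-15792)s + (1231776) = 0.
So s = 78.

78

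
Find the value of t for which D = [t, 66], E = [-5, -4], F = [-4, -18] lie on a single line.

Collinearity: (D − E) must be parallel to (F − E) = (1, -14).
Cross-multiplying the components: (t − (-5))·(-14) = (70)·(1).
Solving gives t = -10.

-10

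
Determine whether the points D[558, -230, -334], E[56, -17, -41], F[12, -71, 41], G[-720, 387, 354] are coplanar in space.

Yes

With D as base: DE = (-502, 213, 293), DF = (-546, 159, 375), DG = (-1278, 617, 688).
DF × DG = (-121983, -103602, -133680).
DE · (DF × DG) = 0.
The scalar triple product vanishes, so the four points are coplanar.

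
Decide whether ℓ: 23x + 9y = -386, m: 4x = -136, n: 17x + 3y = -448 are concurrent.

No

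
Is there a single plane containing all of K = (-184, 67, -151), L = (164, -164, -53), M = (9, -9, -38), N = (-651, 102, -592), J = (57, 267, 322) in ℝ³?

The plane through K, L, M has normal n = KL × KM = (-18655, -20410, 18135) and equation n·P = -673335.
Checking the remaining points: n·N = -673335, n·J = -673335.
All equal -673335, so all 5 points lie in one plane.

Yes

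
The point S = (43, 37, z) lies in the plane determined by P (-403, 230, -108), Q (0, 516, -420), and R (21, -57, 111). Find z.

21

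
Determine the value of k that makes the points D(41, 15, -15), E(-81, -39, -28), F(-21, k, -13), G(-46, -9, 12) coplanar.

The points are coplanar iff DE · (DF × DG) = 0.
Expanding, this is linear in k: (-4425)k + (-39825) = 0.
So k = -9.

-9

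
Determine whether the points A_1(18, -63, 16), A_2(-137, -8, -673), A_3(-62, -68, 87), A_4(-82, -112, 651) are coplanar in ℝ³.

A normal to the plane through A_1, A_2, A_3 is n = A_1A_2 × A_1A_3 = (460, 66125, 5175).
The plane has equation n·P = -4074795. For A_4: n·A_4 = -4074795.
Equal, so A_4 lies in the plane and all four are coplanar.

Yes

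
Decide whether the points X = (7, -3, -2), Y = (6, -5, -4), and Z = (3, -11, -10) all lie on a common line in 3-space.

XY = (-1, -2, -2), XZ = (-4, -8, -8).
XY × XZ = (0, 0, 0).
The cross product vanishes, so the three points are collinear.

Yes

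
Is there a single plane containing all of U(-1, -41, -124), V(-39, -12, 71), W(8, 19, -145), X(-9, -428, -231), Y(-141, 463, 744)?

Yes

The plane through U, V, W has normal n = UV × UW = (-12309, 957, -2541) and equation n·P = 288156.
Checking the remaining points: n·X = 288156, n·Y = 288156.
All equal 288156, so all 5 points lie in one plane.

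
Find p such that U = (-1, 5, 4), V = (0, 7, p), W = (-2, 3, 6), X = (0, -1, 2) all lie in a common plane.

2

The points are coplanar iff UV · (UW × UX) = 0.
Expanding, this is linear in p: (8)p + (-16) = 0.
So p = 2.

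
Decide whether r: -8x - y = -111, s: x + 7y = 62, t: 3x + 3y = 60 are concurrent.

Yes

Lines aᵢx + bᵢy = cᵢ with pairwise distinct directions are concurrent exactly when det[aᵢ bᵢ cᵢ] = 0.
Here the determinant is 0.
It vanishes, so the lines are concurrent at (13, 7).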